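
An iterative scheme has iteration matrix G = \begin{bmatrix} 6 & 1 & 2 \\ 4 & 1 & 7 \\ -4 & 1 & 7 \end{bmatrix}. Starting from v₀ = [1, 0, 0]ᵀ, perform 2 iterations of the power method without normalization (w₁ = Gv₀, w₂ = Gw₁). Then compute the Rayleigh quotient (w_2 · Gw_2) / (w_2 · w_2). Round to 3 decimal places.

w1 = Gv₀ = (6, 4, -4)
w2 = Gw1 = (32, 0, -48)
Gw2 = (96, -208, -464)
w2·Gw2 = 32·96 + 0·(-208) + (-48)·(-464) = 25344; w2·w2 = 32·32 + 0·0 + (-48)·(-48) = 3328
λ ≈ 25344/3328 = 7.615

7.615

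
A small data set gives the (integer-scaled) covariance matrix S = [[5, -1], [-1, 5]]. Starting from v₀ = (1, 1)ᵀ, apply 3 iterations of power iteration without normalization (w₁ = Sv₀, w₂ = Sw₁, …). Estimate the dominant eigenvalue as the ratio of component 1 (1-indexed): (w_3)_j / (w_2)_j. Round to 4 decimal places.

w1 = Sv₀ = (4, 4)
w2 = Sw1 = (16, 16)
w3 = Sw2 = (64, 64)
Ratio at component: 64 / 16 = 4.0000

4.0000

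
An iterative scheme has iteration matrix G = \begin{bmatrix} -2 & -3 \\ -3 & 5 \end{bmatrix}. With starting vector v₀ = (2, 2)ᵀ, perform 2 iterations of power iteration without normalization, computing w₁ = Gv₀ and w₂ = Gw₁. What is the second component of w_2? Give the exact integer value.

50

w1 = Gv₀ = ((-2)·2 + (-3)·2; (-3)·2 + 5·2) = (-10, 4)
w2 = Gw1 = ((-2)·(-10) + (-3)·4; (-3)·(-10) + 5·4) = (8, 50)
The requested component of w2 is 50.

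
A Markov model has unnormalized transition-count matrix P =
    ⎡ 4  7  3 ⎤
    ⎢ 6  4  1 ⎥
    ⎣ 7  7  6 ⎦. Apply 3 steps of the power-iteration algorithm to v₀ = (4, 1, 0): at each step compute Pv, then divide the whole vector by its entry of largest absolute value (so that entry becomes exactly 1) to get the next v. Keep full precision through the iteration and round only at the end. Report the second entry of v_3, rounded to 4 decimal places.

Pv0 = (23.00000, 28.00000, 35.00000); divide by 35.00000 → v1 = (0.65714, 0.80000, 1.00000)
Pv1 = (11.22857, 8.14286, 16.20000); divide by 16.20000 → v2 = (0.69312, 0.50265, 1.00000)
Pv2 = (9.29101, 7.16931, 14.37037); divide by 14.37037 → v3 = (0.64654, 0.49890, 1.00000)
Requested entry of v3: 4065/8148 = 0.4989

0.4989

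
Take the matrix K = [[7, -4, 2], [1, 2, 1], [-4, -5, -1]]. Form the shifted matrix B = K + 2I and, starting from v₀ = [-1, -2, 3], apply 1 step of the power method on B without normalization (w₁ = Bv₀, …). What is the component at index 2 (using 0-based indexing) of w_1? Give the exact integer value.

17

B = K + 2I has rows (9, -4, 2); (1, 4, 1); (-4, -5, 1)
w1 = Bv₀ = (5, -6, 17)
Requested component of w1: 17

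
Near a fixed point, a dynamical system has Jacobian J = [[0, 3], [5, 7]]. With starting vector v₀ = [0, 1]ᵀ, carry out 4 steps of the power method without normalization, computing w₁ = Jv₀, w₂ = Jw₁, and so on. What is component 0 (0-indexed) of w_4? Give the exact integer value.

1659

w1 = Jv₀ = (0·0 + 3·1; 5·0 + 7·1) = (3, 7)
w2 = Jw1 = (0·3 + 3·7; 5·3 + 7·7) = (21, 64)
w3 = Jw2 = (192, 553)
w4 = Jw3 = (1659, 4831)
The requested component of w4 is 1659.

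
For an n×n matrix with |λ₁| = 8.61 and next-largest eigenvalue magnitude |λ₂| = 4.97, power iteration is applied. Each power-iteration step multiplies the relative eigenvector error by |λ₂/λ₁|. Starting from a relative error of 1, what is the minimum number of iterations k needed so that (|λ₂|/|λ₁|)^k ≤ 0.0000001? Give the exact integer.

|λ₂/λ₁| = 4.97/8.61 = 0.57724
Need k ≥ ln(0.0000001) / ln(0.57724) = -16.1181 / -0.5495 ≈ 29.332
Smallest integer k satisfying the bound: 30

30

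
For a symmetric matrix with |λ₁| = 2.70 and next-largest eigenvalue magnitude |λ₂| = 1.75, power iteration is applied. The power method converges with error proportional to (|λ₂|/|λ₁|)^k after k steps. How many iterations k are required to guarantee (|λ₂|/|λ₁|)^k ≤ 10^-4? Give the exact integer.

|λ₂/λ₁| = 1.75/2.70 = 0.64815
Need k ≥ ln(10^-4) / ln(0.64815) = -9.2103 / -0.4336 ≈ 21.240
Smallest integer k satisfying the bound: 22

22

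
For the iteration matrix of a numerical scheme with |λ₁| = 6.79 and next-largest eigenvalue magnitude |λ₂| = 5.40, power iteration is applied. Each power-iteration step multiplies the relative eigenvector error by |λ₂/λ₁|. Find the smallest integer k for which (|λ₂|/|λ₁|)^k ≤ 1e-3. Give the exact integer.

31

|λ₂/λ₁| = 5.40/6.79 = 0.79529
Need k ≥ ln(1e-3) / ln(0.79529) = -6.9078 / -0.2291 ≈ 30.158
Smallest integer k satisfying the bound: 31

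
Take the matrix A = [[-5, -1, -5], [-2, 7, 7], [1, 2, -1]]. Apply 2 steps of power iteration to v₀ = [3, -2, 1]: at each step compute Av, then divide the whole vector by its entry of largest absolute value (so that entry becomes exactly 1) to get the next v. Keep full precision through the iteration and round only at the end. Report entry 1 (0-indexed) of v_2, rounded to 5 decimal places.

-0.61062

Av0 = (-18.000000, -13.000000, -2.000000); divide by -18.000000 → v1 = (1.000000, 0.722222, 0.111111)
Av1 = (-6.277778, 3.833333, 2.333333); divide by -6.277778 → v2 = (1.000000, -0.610619, -0.371681)
Requested entry of v2: -69/113 = -0.61062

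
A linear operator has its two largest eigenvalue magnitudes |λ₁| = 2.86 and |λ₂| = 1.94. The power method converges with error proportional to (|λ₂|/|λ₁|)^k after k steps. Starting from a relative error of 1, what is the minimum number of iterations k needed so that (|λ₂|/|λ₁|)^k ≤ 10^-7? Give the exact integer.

|λ₂/λ₁| = 1.94/2.86 = 0.67832
Need k ≥ ln(10^-7) / ln(0.67832) = -16.1181 / -0.3881 ≈ 41.527
Smallest integer k satisfying the bound: 42

42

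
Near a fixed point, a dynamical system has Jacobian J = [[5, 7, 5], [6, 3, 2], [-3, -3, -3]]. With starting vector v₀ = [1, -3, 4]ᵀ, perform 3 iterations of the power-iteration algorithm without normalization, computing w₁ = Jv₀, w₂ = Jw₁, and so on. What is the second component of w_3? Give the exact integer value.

w1 = Jv₀ = (4, 5, -6)
w2 = Jw1 = (25, 27, -9)
w3 = Jw2 = (269, 213, -129)
The requested component of w3 is 213.

213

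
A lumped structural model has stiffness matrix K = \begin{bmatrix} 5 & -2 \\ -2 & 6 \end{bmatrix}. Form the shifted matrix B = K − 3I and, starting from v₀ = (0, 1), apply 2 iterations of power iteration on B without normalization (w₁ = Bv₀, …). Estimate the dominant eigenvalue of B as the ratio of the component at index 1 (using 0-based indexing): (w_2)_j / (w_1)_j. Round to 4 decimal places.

B = K − 3I has rows (2, -2); (-2, 3)
w1 = Bv₀ = (2·0 + (-2)·1; (-2)·0 + 3·1) = (-2, 3)
w2 = Bw1 = (2·(-2) + (-2)·3; (-2)·(-2) + 3·3) = (-10, 13)
Ratio: 13/3 = 4.3333

μ ≈ 4.3333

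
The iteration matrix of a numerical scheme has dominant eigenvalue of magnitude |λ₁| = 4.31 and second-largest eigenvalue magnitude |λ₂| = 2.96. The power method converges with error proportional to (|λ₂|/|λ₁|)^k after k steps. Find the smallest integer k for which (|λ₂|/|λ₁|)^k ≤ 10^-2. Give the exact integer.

|λ₂/λ₁| = 2.96/4.31 = 0.68677
Need k ≥ ln(10^-2) / ln(0.68677) = -4.6052 / -0.3757 ≈ 12.256
Smallest integer k satisfying the bound: 13

13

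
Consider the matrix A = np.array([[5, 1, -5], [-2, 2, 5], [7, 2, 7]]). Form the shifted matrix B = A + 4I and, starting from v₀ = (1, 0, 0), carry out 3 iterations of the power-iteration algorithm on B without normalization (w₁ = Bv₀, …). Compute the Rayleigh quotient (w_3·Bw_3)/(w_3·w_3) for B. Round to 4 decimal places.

B = A + 4I has rows (9, 1, -5); (-2, 6, 5); (7, 2, 11)
w1 = Bv₀ = (9·1 + 1·0 + (-5)·0; (-2)·1 + 6·0 + 5·0; 7·1 + 2·0 + 11·0) = (9, -2, 7)
w2 = Bw1 = (9·9 + 1·(-2) + (-5)·7; (-2)·9 + 6·(-2) + 5·7; 7·9 + 2·(-2) + 11·7) = (44, 5, 136)
w3 = Bw2 = (-279, 622, 1814)
Bw3 = (-10959, 13360, 19245)
w3·Bw3 = 46277911; w3·w3 = 3755321; μ ≈ 46277911/3755321 = 12.3233

12.3233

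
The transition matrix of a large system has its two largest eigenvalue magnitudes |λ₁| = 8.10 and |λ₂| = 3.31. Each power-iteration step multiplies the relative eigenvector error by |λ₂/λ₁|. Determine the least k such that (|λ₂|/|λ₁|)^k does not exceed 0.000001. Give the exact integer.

|λ₂/λ₁| = 3.31/8.10 = 0.40864
Need k ≥ ln(0.000001) / ln(0.40864) = -13.8155 / -0.8949 ≈ 15.438
Smallest integer k satisfying the bound: 16

16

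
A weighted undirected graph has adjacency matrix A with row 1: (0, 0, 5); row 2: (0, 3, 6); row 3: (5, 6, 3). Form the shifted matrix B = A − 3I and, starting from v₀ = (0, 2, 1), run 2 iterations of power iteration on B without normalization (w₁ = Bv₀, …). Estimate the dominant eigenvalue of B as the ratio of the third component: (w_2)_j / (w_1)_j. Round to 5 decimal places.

B = A − 3I has rows (-3, 0, 5); (0, 0, 6); (5, 6, 0)
w1 = Bv₀ = ((-3)·0 + 0·2 + 5·1; 0·0 + 0·2 + 6·1; 5·0 + 6·2 + 0·1) = (5, 6, 12)
w2 = Bw1 = ((-3)·5 + 0·6 + 5·12; 0·5 + 0·6 + 6·12; 5·5 + 6·6 + 0·12) = (45, 72, 61)
Ratio: 61/12 = 5.08333

5.08333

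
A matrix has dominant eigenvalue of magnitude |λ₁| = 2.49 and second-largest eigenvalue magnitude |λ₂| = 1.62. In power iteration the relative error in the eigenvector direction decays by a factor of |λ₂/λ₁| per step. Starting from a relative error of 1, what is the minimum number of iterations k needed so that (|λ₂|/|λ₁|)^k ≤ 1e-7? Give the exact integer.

38

|λ₂/λ₁| = 1.62/2.49 = 0.65060
Need k ≥ ln(1e-7) / ln(0.65060) = -16.1181 / -0.4299 ≈ 37.496
Smallest integer k satisfying the bound: 38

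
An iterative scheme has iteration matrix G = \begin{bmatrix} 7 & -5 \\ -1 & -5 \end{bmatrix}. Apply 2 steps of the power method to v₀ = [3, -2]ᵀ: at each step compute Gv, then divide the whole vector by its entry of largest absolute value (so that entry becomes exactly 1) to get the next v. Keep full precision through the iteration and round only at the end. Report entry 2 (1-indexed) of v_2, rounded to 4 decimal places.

-0.3626

Gv0 = (31.00000, 7.00000); divide by 31.00000 → v1 = (1.00000, 0.22581)
Gv1 = (5.87097, -2.12903); divide by 5.87097 → v2 = (1.00000, -0.36264)
Requested entry of v2: -66/182 = -0.3626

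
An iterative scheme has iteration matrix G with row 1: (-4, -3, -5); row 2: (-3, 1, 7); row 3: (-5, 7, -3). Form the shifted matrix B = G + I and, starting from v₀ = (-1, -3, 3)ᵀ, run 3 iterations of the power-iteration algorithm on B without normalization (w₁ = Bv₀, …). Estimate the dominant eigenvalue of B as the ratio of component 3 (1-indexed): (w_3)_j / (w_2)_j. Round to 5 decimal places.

-7.88108

B = G + I has rows (-3, -3, -5); (-3, 2, 7); (-5, 7, -2)
w1 = Bv₀ = ((-3)·(-1) + (-3)·(-3) + (-5)·3; (-3)·(-1) + 2·(-3) + 7·3; (-5)·(-1) + 7·(-3) + (-2)·3) = (-3, 18, -22)
w2 = Bw1 = ((-3)·(-3) + (-3)·18 + (-5)·(-22); (-3)·(-3) + 2·18 + 7·(-22); (-5)·(-3) + 7·18 + (-2)·(-22)) = (65, -109, 185)
w3 = Bw2 = (-793, 882, -1458)
Ratio: -1458/185 = -7.88108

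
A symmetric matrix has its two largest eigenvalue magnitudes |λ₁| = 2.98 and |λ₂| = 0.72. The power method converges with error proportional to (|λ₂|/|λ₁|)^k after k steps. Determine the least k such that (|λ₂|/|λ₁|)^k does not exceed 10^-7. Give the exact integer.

12

|λ₂/λ₁| = 0.72/2.98 = 0.24161
Need k ≥ ln(10^-7) / ln(0.24161) = -16.1181 / -1.4204 ≈ 11.347
Smallest integer k satisfying the bound: 12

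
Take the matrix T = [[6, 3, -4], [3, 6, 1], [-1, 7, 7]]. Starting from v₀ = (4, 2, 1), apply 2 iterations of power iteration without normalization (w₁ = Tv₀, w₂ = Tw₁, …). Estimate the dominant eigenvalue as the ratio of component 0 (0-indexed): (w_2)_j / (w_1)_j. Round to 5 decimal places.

λ ≈ 6.26923

w1 = Tv₀ = (26, 25, 17)
w2 = Tw1 = (163, 245, 268)
Ratio at component: 163 / 26 = 6.26923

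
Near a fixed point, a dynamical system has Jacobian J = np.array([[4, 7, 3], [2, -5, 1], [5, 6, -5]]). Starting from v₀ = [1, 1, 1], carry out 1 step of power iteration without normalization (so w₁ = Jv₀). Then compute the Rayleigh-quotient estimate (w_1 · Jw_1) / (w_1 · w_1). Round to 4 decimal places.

λ ≈ 3.8983

w1 = Jv₀ = (4·1 + 7·1 + 3·1; 2·1 + (-5)·1 + 1·1; 5·1 + 6·1 + (-5)·1) = (14, -2, 6)
Jw1 = (60, 44, 28)
w1·Jw1 = 14·60 + (-2)·44 + 6·28 = 920; w1·w1 = 14·14 + (-2)·(-2) + 6·6 = 236
λ ≈ 920/236 = 3.8983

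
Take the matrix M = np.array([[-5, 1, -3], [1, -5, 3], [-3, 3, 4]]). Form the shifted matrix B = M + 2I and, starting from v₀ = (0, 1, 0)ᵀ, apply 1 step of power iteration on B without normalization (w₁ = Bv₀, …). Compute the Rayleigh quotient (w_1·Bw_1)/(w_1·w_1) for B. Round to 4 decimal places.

μ ≈ -2.8421

B = M + 2I has rows (-3, 1, -3); (1, -3, 3); (-3, 3, 6)
w1 = Bv₀ = ((-3)·0 + 1·1 + (-3)·0; 1·0 + (-3)·1 + 3·0; (-3)·0 + 3·1 + 6·0) = (1, -3, 3)
Bw1 = (-15, 19, 6)
w1·Bw1 = -54; w1·w1 = 19; μ ≈ -54/19 = -2.8421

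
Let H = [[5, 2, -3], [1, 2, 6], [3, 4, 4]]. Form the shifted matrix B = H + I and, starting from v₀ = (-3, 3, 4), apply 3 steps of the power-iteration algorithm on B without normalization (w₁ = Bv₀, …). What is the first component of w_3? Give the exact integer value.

B = H + I has rows (6, 2, -3); (1, 3, 6); (3, 4, 5)
w1 = Bv₀ = (6·(-3) + 2·3 + (-3)·4; 1·(-3) + 3·3 + 6·4; 3·(-3) + 4·3 + 5·4) = (-24, 30, 23)
w2 = Bw1 = (6·(-24) + 2·30 + (-3)·23; 1·(-24) + 3·30 + 6·23; 3·(-24) + 4·30 + 5·23) = (-153, 204, 163)
w3 = Bw2 = (-999, 1437, 1172)
Requested component of w3: -999

-999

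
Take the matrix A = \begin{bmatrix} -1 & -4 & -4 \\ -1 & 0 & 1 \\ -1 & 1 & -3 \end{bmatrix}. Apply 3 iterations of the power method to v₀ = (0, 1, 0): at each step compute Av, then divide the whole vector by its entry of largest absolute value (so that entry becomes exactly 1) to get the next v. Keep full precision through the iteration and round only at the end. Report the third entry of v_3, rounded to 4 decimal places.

-0.0833

Av0 = (-4.00000, 0.00000, 1.00000); divide by -4.00000 → v1 = (1.00000, 0.00000, -0.25000)
Av1 = (0.00000, -1.25000, -0.25000); divide by -1.25000 → v2 = (0.00000, 1.00000, 0.20000)
Av2 = (-4.80000, 0.20000, 0.40000); divide by -4.80000 → v3 = (1.00000, -0.04167, -0.08333)
Requested entry of v3: 2/-24 = -0.0833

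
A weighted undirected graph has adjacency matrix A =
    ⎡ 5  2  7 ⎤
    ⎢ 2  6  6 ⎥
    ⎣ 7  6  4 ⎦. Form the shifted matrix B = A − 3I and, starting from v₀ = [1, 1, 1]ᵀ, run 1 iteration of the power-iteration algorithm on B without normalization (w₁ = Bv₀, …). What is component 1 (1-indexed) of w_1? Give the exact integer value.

B = A − 3I has rows (2, 2, 7); (2, 3, 6); (7, 6, 1)
w1 = Bv₀ = (2·1 + 2·1 + 7·1; 2·1 + 3·1 + 6·1; 7·1 + 6·1 + 1·1) = (11, 11, 14)
Requested component of w1: 11

11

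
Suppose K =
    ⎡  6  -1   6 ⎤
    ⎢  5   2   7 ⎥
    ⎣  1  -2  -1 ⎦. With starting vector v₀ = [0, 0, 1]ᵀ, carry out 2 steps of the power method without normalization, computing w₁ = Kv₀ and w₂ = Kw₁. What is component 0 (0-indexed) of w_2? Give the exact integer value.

23

w1 = Kv₀ = (6·0 + (-1)·0 + 6·1; 5·0 + 2·0 + 7·1; 1·0 + (-2)·0 + (-1)·1) = (6, 7, -1)
w2 = Kw1 = (6·6 + (-1)·7 + 6·(-1); 5·6 + 2·7 + 7·(-1); 1·6 + (-2)·7 + (-1)·(-1)) = (23, 37, -7)
The requested component of w2 is 23.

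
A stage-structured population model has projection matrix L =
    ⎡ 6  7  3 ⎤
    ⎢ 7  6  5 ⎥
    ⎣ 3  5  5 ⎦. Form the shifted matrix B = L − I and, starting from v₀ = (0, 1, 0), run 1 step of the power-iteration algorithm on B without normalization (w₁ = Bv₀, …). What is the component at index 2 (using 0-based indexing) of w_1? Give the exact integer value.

B = L − I has rows (5, 7, 3); (7, 5, 5); (3, 5, 4)
w1 = Bv₀ = (7, 5, 5)
Requested component of w1: 5

5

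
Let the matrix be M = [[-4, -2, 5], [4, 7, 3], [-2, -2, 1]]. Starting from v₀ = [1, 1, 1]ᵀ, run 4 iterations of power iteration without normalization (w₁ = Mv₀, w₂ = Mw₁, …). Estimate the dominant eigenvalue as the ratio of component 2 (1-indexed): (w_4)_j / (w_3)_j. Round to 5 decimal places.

w1 = Mv₀ = ((-4)·1 + (-2)·1 + 5·1; 4·1 + 7·1 + 3·1; (-2)·1 + (-2)·1 + 1·1) = (-1, 14, -3)
w2 = Mw1 = ((-4)·(-1) + (-2)·14 + 5·(-3); 4·(-1) + 7·14 + 3·(-3); (-2)·(-1) + (-2)·14 + 1·(-3)) = (-39, 85, -29)
w3 = Mw2 = (-159, 352, -121)
w4 = Mw3 = (-673, 1465, -507)
Ratio at component: 1465 / 352 = 4.16193

4.16193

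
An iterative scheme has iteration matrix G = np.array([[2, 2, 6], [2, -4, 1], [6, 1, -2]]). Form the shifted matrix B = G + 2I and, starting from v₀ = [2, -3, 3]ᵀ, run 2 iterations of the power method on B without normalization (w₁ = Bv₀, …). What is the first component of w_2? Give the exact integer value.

B = G + 2I has rows (4, 2, 6); (2, -2, 1); (6, 1, 0)
w1 = Bv₀ = (4·2 + 2·(-3) + 6·3; 2·2 + (-2)·(-3) + 1·3; 6·2 + 1·(-3) + 0·3) = (20, 13, 9)
w2 = Bw1 = (4·20 + 2·13 + 6·9; 2·20 + (-2)·13 + 1·9; 6·20 + 1·13 + 0·9) = (160, 23, 133)
Requested component of w2: 160

160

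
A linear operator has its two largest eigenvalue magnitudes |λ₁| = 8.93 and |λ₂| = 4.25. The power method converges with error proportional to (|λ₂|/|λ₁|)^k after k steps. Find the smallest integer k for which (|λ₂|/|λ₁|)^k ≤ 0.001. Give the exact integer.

|λ₂/λ₁| = 4.25/8.93 = 0.47592
Need k ≥ ln(0.001) / ln(0.47592) = -6.9078 / -0.7425 ≈ 9.303
Smallest integer k satisfying the bound: 10

10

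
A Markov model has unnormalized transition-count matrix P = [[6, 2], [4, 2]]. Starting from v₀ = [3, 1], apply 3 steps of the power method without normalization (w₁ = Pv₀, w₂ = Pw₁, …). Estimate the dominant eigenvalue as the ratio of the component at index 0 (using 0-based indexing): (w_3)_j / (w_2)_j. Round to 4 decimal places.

λ ≈ 7.4595

w1 = Pv₀ = (6·3 + 2·1; 4·3 + 2·1) = (20, 14)
w2 = Pw1 = (6·20 + 2·14; 4·20 + 2·14) = (148, 108)
w3 = Pw2 = (1104, 808)
Ratio at component: 1104 / 148 = 7.4595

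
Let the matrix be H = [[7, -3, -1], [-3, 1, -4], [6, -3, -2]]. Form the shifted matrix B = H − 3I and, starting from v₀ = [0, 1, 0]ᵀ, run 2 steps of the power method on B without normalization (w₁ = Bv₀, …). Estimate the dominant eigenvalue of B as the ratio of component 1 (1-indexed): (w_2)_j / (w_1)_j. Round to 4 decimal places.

μ ≈ 1.0000

B = H − 3I has rows (4, -3, -1); (-3, -2, -4); (6, -3, -5)
w1 = Bv₀ = (4·0 + (-3)·1 + (-1)·0; (-3)·0 + (-2)·1 + (-4)·0; 6·0 + (-3)·1 + (-5)·0) = (-3, -2, -3)
w2 = Bw1 = (4·(-3) + (-3)·(-2) + (-1)·(-3); (-3)·(-3) + (-2)·(-2) + (-4)·(-3); 6·(-3) + (-3)·(-2) + (-5)·(-3)) = (-3, 25, 3)
Ratio: -3/-3 = 1.0000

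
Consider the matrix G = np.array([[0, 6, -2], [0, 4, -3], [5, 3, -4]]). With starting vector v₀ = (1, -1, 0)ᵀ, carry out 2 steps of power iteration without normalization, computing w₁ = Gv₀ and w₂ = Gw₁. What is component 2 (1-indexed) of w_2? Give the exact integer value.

w1 = Gv₀ = (-6, -4, 2)
w2 = Gw1 = (-28, -22, -50)
The requested component of w2 is -22.

-22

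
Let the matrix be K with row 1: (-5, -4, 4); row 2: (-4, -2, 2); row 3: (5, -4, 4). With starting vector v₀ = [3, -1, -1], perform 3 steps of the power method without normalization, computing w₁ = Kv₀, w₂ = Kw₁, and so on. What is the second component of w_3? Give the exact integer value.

-894

w1 = Kv₀ = ((-5)·3 + (-4)·(-1) + 4·(-1); (-4)·3 + (-2)·(-1) + 2·(-1); 5·3 + (-4)·(-1) + 4·(-1)) = (-15, -12, 15)
w2 = Kw1 = ((-5)·(-15) + (-4)·(-12) + 4·15; (-4)·(-15) + (-2)·(-12) + 2·15; 5·(-15) + (-4)·(-12) + 4·15) = (183, 114, 33)
w3 = Kw2 = (-1239, -894, 591)
The requested component of w3 is -894.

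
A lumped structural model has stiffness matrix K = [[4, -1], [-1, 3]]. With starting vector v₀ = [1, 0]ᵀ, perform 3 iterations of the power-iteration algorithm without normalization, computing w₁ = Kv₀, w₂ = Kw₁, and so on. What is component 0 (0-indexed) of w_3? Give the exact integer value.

75

w1 = Kv₀ = (4·1 + (-1)·0; (-1)·1 + 3·0) = (4, -1)
w2 = Kw1 = (4·4 + (-1)·(-1); (-1)·4 + 3·(-1)) = (17, -7)
w3 = Kw2 = (75, -38)
The requested component of w3 is 75.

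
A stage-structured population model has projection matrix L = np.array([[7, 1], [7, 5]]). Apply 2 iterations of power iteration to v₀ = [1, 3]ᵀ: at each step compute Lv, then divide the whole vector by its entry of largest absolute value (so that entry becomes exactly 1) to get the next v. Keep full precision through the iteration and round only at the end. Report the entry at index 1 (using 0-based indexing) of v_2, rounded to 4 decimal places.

1.0000

Lv0 = (10.00000, 22.00000); divide by 22.00000 → v1 = (0.45455, 1.00000)
Lv1 = (4.18182, 8.18182); divide by 8.18182 → v2 = (0.51111, 1.00000)
Requested entry of v2: 180/180 = 1.0000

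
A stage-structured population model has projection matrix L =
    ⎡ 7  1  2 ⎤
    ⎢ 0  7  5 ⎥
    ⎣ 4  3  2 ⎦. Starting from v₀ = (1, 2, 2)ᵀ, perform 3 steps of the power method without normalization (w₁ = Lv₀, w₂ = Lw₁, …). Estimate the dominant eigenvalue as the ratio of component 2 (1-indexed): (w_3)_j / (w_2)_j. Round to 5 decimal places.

w1 = Lv₀ = (13, 24, 14)
w2 = Lw1 = (143, 238, 152)
w3 = Lw2 = (1543, 2426, 1590)
Ratio at component: 2426 / 238 = 10.19328

λ ≈ 10.19328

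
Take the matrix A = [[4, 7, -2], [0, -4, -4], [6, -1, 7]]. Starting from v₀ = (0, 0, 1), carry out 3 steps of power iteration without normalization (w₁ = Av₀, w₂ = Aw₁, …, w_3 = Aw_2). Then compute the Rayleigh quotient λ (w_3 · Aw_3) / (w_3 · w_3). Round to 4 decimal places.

w1 = Av₀ = (-2, -4, 7)
w2 = Aw1 = (-50, -12, 41)
w3 = Aw2 = (-366, -116, -1)
Aw3 = (-2274, 468, -2087)
w3·Aw3 = (-366)·(-2274) + (-116)·468 + (-1)·(-2087) = 780083; w3·w3 = (-366)·(-366) + (-116)·(-116) + (-1)·(-1) = 147413
λ ≈ 780083/147413 = 5.2918

λ ≈ 5.2918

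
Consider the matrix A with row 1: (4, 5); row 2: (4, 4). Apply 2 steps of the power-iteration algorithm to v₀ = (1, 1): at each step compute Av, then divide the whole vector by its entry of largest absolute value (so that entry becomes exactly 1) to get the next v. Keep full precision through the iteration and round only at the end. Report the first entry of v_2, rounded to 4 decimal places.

Av0 = (9.00000, 8.00000); divide by 9.00000 → v1 = (1.00000, 0.88889)
Av1 = (8.44444, 7.55556); divide by 8.44444 → v2 = (1.00000, 0.89474)
Requested entry of v2: 76/76 = 1.0000

1.0000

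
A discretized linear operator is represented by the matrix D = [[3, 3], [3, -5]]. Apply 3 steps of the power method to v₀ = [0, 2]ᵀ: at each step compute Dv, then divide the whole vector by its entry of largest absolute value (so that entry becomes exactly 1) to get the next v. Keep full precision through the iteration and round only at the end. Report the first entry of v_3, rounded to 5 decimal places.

-0.44681

Dv0 = (6.000000, -10.000000); divide by -10.000000 → v1 = (-0.600000, 1.000000)
Dv1 = (1.200000, -6.800000); divide by -6.800000 → v2 = (-0.176471, 1.000000)
Dv2 = (2.470588, -5.529412); divide by -5.529412 → v3 = (-0.446809, 1.000000)
Requested entry of v3: 168/-376 = -0.44681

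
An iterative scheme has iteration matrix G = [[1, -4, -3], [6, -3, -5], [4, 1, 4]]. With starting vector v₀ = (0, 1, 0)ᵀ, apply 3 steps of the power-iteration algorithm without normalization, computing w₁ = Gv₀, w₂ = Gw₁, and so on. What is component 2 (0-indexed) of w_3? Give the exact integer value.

-60

w1 = Gv₀ = (-4, -3, 1)
w2 = Gw1 = (5, -20, -15)
w3 = Gw2 = (130, 165, -60)
The requested component of w3 is -60.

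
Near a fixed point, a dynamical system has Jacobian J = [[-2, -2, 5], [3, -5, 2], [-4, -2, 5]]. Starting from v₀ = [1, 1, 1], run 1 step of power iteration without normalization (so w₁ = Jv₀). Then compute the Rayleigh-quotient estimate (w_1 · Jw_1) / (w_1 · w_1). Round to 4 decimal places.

w1 = Jv₀ = ((-2)·1 + (-2)·1 + 5·1; 3·1 + (-5)·1 + 2·1; (-4)·1 + (-2)·1 + 5·1) = (1, 0, -1)
Jw1 = (-7, 1, -9)
w1·Jw1 = 1·(-7) + 0·1 + (-1)·(-9) = 2; w1·w1 = 1·1 + 0·0 + (-1)·(-1) = 2
λ ≈ 2/2 = 1.0000

λ ≈ 1.0000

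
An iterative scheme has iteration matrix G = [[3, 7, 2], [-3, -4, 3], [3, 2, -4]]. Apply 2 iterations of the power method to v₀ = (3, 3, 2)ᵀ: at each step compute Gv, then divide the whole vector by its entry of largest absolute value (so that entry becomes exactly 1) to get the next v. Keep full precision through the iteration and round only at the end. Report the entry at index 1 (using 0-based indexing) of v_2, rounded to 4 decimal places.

-0.4773

Gv0 = (34.00000, -15.00000, 7.00000); divide by 34.00000 → v1 = (1.00000, -0.44118, 0.20588)
Gv1 = (0.32353, -0.61765, 1.29412); divide by 1.29412 → v2 = (0.25000, -0.47727, 1.00000)
Requested entry of v2: -21/44 = -0.4773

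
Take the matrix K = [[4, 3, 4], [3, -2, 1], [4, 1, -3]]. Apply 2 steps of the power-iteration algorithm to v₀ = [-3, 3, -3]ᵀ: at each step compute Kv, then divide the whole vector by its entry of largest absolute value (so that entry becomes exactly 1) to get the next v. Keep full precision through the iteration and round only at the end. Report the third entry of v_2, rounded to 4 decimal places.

0.6842

Kv0 = (-15.00000, -18.00000, 0.00000); divide by -18.00000 → v1 = (0.83333, 1.00000, 0.00000)
Kv1 = (6.33333, 0.50000, 4.33333); divide by 6.33333 → v2 = (1.00000, 0.07895, 0.68421)
Requested entry of v2: -78/-114 = 0.6842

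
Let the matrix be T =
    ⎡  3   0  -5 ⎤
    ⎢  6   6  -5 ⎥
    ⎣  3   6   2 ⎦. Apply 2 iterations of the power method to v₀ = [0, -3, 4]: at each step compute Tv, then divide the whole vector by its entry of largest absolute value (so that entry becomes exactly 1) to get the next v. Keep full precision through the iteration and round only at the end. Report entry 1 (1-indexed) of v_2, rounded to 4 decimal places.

Tv0 = (-20.00000, -38.00000, -10.00000); divide by -38.00000 → v1 = (0.52632, 1.00000, 0.26316)
Tv1 = (0.26316, 7.84211, 8.10526); divide by 8.10526 → v2 = (0.03247, 0.96753, 1.00000)
Requested entry of v2: -10/-308 = 0.0325

0.0325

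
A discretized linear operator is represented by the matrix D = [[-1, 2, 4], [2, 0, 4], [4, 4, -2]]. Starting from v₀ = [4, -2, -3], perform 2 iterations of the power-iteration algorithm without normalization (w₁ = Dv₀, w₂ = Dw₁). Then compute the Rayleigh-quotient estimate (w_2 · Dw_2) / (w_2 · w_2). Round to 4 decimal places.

-5.6453

w1 = Dv₀ = ((-1)·4 + 2·(-2) + 4·(-3); 2·4 + 0·(-2) + 4·(-3); 4·4 + 4·(-2) + (-2)·(-3)) = (-20, -4, 14)
w2 = Dw1 = ((-1)·(-20) + 2·(-4) + 4·14; 2·(-20) + 0·(-4) + 4·14; 4·(-20) + 4·(-4) + (-2)·14) = (68, 16, -124)
Dw2 = (-532, -360, 584)
w2·Dw2 = 68·(-532) + 16·(-360) + (-124)·584 = -114352; w2·w2 = 68·68 + 16·16 + (-124)·(-124) = 20256
λ ≈ -114352/20256 = -5.6453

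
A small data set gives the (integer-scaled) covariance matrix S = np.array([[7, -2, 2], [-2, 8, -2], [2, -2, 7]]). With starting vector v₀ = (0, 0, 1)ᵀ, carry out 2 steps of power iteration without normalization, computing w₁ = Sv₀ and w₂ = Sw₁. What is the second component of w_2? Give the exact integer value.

-34

w1 = Sv₀ = (7·0 + (-2)·0 + 2·1; (-2)·0 + 8·0 + (-2)·1; 2·0 + (-2)·0 + 7·1) = (2, -2, 7)
w2 = Sw1 = (7·2 + (-2)·(-2) + 2·7; (-2)·2 + 8·(-2) + (-2)·7; 2·2 + (-2)·(-2) + 7·7) = (32, -34, 57)
The requested component of w2 is -34.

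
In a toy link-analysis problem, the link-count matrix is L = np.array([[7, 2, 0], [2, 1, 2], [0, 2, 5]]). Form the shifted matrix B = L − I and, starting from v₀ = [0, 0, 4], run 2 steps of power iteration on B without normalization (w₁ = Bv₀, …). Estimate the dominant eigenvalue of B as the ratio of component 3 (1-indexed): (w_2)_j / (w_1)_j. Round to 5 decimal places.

B = L − I has rows (6, 2, 0); (2, 0, 2); (0, 2, 4)
w1 = Bv₀ = (6·0 + 2·0 + 0·4; 2·0 + 0·0 + 2·4; 0·0 + 2·0 + 4·4) = (0, 8, 16)
w2 = Bw1 = (6·0 + 2·8 + 0·16; 2·0 + 0·8 + 2·16; 0·0 + 2·8 + 4·16) = (16, 32, 80)
Ratio: 80/16 = 5.00000

μ ≈ 5.00000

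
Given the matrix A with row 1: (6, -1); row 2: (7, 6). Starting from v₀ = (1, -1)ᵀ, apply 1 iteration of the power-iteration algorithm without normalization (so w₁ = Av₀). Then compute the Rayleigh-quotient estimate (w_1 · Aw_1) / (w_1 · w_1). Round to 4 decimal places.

λ ≈ 6.8400

w1 = Av₀ = (7, 1)
Aw1 = (41, 55)
w1·Aw1 = 7·41 + 1·55 = 342; w1·w1 = 7·7 + 1·1 = 50
λ ≈ 342/50 = 6.8400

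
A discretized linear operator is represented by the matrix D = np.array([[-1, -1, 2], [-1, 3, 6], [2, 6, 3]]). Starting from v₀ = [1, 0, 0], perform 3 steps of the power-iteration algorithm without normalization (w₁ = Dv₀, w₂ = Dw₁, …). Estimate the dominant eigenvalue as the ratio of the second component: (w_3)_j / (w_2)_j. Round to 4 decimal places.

w1 = Dv₀ = (-1, -1, 2)
w2 = Dw1 = (6, 10, -2)
w3 = Dw2 = (-20, 12, 66)
Ratio at component: 12 / 10 = 1.2000

1.2000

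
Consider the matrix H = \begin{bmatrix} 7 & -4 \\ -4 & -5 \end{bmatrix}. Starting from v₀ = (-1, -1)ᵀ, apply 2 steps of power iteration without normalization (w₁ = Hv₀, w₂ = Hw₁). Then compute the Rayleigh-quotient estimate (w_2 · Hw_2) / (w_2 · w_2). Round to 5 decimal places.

w1 = Hv₀ = (7·(-1) + (-4)·(-1); (-4)·(-1) + (-5)·(-1)) = (-3, 9)
w2 = Hw1 = (7·(-3) + (-4)·9; (-4)·(-3) + (-5)·9) = (-57, -33)
Hw2 = (-267, 393)
w2·Hw2 = (-57)·(-267) + (-33)·393 = 2250; w2·w2 = (-57)·(-57) + (-33)·(-33) = 4338
λ ≈ 2250/4338 = 0.51867

λ ≈ 0.51867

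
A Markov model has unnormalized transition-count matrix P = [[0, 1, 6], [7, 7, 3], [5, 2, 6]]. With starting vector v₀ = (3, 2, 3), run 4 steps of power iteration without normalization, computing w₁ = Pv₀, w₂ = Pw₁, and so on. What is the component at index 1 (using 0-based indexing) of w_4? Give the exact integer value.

84892

w1 = Pv₀ = (0·3 + 1·2 + 6·3; 7·3 + 7·2 + 3·3; 5·3 + 2·2 + 6·3) = (20, 44, 37)
w2 = Pw1 = (0·20 + 1·44 + 6·37; 7·20 + 7·44 + 3·37; 5·20 + 2·44 + 6·37) = (266, 559, 410)
w3 = Pw2 = (3019, 7005, 4908)
w4 = Pw3 = (36453, 84892, 58553)
The requested component of w4 is 84892.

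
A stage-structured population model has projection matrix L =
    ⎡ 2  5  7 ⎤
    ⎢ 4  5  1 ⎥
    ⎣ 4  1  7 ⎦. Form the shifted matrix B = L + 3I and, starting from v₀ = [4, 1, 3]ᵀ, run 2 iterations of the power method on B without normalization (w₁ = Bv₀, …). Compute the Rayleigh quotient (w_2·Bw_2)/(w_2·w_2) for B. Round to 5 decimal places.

B = L + 3I has rows (5, 5, 7); (4, 8, 1); (4, 1, 10)
w1 = Bv₀ = (46, 27, 47)
w2 = Bw1 = (694, 447, 681)
Bw2 = (10472, 7033, 10033)
w2·Bw2 = 17243792; w2·w2 = 1145206; μ ≈ 17243792/1145206 = 15.05737

μ ≈ 15.05737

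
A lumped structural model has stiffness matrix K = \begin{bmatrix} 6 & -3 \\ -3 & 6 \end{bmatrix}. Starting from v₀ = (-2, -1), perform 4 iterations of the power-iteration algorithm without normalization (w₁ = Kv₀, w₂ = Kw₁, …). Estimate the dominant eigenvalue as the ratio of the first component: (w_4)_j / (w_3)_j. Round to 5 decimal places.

λ ≈ 8.40000

w1 = Kv₀ = (-9, 0)
w2 = Kw1 = (-54, 27)
w3 = Kw2 = (-405, 324)
w4 = Kw3 = (-3402, 3159)
Ratio at component: -3402 / -405 = 8.40000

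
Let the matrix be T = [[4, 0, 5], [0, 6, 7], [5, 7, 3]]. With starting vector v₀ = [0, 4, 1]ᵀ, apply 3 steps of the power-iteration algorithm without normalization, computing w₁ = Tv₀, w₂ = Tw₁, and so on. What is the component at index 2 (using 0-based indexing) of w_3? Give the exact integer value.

4701

w1 = Tv₀ = (5, 31, 31)
w2 = Tw1 = (175, 403, 335)
w3 = Tw2 = (2375, 4763, 4701)
The requested component of w3 is 4701.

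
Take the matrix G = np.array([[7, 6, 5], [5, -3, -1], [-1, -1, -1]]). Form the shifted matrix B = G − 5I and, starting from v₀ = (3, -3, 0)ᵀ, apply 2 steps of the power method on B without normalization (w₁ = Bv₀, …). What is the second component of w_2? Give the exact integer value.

B = G − 5I has rows (2, 6, 5); (5, -8, -1); (-1, -1, -6)
w1 = Bv₀ = (2·3 + 6·(-3) + 5·0; 5·3 + (-8)·(-3) + (-1)·0; (-1)·3 + (-1)·(-3) + (-6)·0) = (-12, 39, 0)
w2 = Bw1 = (2·(-12) + 6·39 + 5·0; 5·(-12) + (-8)·39 + (-1)·0; (-1)·(-12) + (-1)·39 + (-6)·0) = (210, -372, -27)
Requested component of w2: -372

-372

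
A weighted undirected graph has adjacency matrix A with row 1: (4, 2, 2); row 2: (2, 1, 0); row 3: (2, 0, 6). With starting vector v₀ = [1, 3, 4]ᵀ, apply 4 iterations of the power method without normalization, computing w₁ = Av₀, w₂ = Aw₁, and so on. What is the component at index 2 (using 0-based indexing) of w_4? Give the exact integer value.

10524

w1 = Av₀ = (18, 5, 26)
w2 = Aw1 = (134, 41, 192)
w3 = Aw2 = (1002, 309, 1420)
w4 = Aw3 = (7466, 2313, 10524)
The requested component of w4 is 10524.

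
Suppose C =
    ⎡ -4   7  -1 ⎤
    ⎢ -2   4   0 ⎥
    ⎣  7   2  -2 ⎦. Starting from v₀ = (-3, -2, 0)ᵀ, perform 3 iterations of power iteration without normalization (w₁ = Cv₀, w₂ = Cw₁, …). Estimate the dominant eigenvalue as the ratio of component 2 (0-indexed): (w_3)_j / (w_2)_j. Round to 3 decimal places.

λ ≈ 1.906

w1 = Cv₀ = (-2, -2, -25)
w2 = Cw1 = (19, -4, 32)
w3 = Cw2 = (-136, -54, 61)
Ratio at component: 61 / 32 = 1.906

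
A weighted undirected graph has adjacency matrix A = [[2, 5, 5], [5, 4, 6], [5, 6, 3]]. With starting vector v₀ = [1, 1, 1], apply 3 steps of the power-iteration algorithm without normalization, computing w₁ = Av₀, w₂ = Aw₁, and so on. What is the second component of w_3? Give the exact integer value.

2813

w1 = Av₀ = (12, 15, 14)
w2 = Aw1 = (169, 204, 192)
w3 = Aw2 = (2318, 2813, 2645)
The requested component of w3 is 2813.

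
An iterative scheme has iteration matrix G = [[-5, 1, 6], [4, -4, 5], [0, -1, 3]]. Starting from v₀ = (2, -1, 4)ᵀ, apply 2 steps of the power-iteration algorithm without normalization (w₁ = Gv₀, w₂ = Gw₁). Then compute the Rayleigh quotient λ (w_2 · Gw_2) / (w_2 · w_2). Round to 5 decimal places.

λ ≈ -5.17312

w1 = Gv₀ = (13, 32, 13)
w2 = Gw1 = (45, -11, 7)
Gw2 = (-194, 259, 32)
w2·Gw2 = 45·(-194) + (-11)·259 + 7·32 = -11355; w2·w2 = 45·45 + (-11)·(-11) + 7·7 = 2195
λ ≈ -11355/2195 = -5.17312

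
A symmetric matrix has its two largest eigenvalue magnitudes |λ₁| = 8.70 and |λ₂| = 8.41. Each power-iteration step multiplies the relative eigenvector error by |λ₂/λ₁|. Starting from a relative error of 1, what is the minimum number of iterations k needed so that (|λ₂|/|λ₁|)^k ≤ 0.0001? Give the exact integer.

272

|λ₂/λ₁| = 8.41/8.70 = 0.96667
Need k ≥ ln(0.0001) / ln(0.96667) = -9.2103 / -0.0339 ≈ 271.679
Smallest integer k satisfying the bound: 272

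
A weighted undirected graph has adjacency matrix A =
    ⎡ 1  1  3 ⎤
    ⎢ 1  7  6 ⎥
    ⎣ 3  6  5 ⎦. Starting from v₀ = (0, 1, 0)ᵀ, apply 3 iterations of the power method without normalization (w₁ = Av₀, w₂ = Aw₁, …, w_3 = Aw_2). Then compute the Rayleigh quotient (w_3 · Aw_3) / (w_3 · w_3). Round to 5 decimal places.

12.71727

w1 = Av₀ = (1, 7, 6)
w2 = Aw1 = (26, 86, 75)
w3 = Aw2 = (337, 1078, 969)
Aw3 = (4322, 13697, 12324)
w3·Aw3 = 337·4322 + 1078·13697 + 969·12324 = 28163836; w3·w3 = 337·337 + 1078·1078 + 969·969 = 2214614
λ ≈ 28163836/2214614 = 12.71727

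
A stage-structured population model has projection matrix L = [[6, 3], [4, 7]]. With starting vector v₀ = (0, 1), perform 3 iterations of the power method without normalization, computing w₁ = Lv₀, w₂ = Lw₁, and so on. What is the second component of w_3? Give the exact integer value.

583

w1 = Lv₀ = (6·0 + 3·1; 4·0 + 7·1) = (3, 7)
w2 = Lw1 = (6·3 + 3·7; 4·3 + 7·7) = (39, 61)
w3 = Lw2 = (417, 583)
The requested component of w3 is 583.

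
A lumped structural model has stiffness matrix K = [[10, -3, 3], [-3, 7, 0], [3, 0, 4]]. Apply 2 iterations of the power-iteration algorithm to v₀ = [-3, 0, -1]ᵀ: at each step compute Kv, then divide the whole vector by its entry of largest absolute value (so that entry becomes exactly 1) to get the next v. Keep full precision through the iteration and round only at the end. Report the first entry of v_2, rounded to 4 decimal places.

1.0000

Kv0 = (-33.00000, 9.00000, -13.00000); divide by -33.00000 → v1 = (1.00000, -0.27273, 0.39394)
Kv1 = (12.00000, -4.90909, 4.57576); divide by 12.00000 → v2 = (1.00000, -0.40909, 0.38131)
Requested entry of v2: -396/-396 = 1.0000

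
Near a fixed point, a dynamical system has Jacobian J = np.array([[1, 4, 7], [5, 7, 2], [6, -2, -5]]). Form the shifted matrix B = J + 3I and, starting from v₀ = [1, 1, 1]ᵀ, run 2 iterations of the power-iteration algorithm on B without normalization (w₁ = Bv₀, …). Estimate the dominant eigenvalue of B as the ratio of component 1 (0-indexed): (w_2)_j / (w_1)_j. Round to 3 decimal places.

B = J + 3I has rows (4, 4, 7); (5, 10, 2); (6, -2, -2)
w1 = Bv₀ = (15, 17, 2)
w2 = Bw1 = (142, 249, 52)
Ratio: 249/17 = 14.647

14.647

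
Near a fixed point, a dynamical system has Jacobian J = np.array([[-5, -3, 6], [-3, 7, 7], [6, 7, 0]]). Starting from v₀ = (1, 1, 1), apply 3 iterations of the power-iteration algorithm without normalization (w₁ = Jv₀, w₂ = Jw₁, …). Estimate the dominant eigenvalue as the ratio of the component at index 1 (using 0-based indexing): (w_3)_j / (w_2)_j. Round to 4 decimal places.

8.6667

w1 = Jv₀ = (-2, 11, 13)
w2 = Jw1 = (55, 174, 65)
w3 = Jw2 = (-407, 1508, 1548)
Ratio at component: 1508 / 174 = 8.6667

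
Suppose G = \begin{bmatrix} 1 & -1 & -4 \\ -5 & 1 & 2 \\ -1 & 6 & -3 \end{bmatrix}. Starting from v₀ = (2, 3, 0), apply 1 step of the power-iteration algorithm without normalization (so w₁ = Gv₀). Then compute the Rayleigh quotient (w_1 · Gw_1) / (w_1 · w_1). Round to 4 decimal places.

λ ≈ -5.1503

w1 = Gv₀ = (-1, -7, 16)
Gw1 = (-58, 30, -89)
w1·Gw1 = (-1)·(-58) + (-7)·30 + 16·(-89) = -1576; w1·w1 = (-1)·(-1) + (-7)·(-7) + 16·16 = 306
λ ≈ -1576/306 = -5.1503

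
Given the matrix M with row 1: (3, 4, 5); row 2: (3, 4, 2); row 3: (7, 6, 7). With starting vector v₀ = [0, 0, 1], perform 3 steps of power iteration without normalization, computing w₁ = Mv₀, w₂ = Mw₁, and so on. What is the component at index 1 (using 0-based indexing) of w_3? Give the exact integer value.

w1 = Mv₀ = (5, 2, 7)
w2 = Mw1 = (58, 37, 96)
w3 = Mw2 = (802, 514, 1300)
The requested component of w3 is 514.

514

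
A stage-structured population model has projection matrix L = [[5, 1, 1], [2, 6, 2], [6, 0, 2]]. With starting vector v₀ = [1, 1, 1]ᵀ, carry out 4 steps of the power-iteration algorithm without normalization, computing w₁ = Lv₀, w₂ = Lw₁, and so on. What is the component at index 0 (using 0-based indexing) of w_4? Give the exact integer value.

3261

w1 = Lv₀ = (7, 10, 8)
w2 = Lw1 = (53, 90, 58)
w3 = Lw2 = (413, 762, 434)
w4 = Lw3 = (3261, 6266, 3346)
The requested component of w4 is 3261.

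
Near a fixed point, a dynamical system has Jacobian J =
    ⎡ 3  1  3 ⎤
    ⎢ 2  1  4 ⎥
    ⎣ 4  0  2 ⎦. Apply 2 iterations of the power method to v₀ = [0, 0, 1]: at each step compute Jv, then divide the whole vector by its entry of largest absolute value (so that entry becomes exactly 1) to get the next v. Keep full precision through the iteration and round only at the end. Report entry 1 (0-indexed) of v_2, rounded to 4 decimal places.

Jv0 = (3.00000, 4.00000, 2.00000); divide by 4.00000 → v1 = (0.75000, 1.00000, 0.50000)
Jv1 = (4.75000, 4.50000, 4.00000); divide by 4.75000 → v2 = (1.00000, 0.94737, 0.84211)
Requested entry of v2: 18/19 = 0.9474

0.9474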